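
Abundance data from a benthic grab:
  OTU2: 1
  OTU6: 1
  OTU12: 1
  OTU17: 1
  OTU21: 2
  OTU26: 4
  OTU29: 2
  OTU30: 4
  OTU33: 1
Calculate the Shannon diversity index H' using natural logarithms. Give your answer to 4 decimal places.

2.0177

Total N = 1+1+1+1+2+4+2+4+1 = 17, so the proportions are 0.058824, 0.058824, 0.058824, 0.058824, 0.117647, 0.235294, 0.117647, 0.235294, 0.058824 (working shown to 6 dp, full precision carried).
Each pᵢ ln pᵢ term: 0.058824×(-2.833213)=-0.166660, 0.058824×(-2.833213)=-0.166660, 0.058824×(-2.833213)=-0.166660, 0.058824×(-2.833213)=-0.166660, 0.117647×(-2.140066)=-0.251772, 0.235294×(-1.446919)=-0.340452, 0.117647×(-2.140066)=-0.251772, 0.235294×(-1.446919)=-0.340452, 0.058824×(-2.833213)=-0.166660.
Sum = -2.017746, so H' = 2.0177.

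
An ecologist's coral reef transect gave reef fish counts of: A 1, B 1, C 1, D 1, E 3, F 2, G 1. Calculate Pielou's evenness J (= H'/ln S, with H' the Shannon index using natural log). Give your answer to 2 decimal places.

Total N = 1+1+1+1+3+2+1 = 10, so the proportions are 0.1, 0.1, 0.1, 0.1, 0.3, 0.2, 0.1 (working shown to 4 dp, full precision carried).
H' = −Σ pᵢ ln pᵢ = −((-0.2303) + (-0.2303) + (-0.2303) + (-0.2303) + (-0.3612) + (-0.3219) + (-0.2303)) = 1.8344.
With S = 7 species, ln S = 1.9459, so J = 1.8344/1.9459 = 0.9427, i.e. 0.94 to 2 decimal places.

0.94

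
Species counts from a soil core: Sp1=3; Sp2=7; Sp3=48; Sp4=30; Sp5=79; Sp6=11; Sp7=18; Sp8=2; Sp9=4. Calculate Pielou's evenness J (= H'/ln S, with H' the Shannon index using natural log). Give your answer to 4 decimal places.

Total N = 3+7+48+30+79+11+18+2+4 = 202, so the proportions are 0.014851, 0.034653, 0.237624, 0.148515, 0.391089, 0.054455, 0.089109, 0.009901, 0.019802 (working shown to 6 dp, full precision carried).
H' = −Σ pᵢ ln pᵢ = −((-0.062520) + (-0.116517) + (-0.341481) + (-0.283228) + (-0.367162) + (-0.158486) + (-0.215456) + (-0.045694) + (-0.077663)) = 1.668207.
With S = 9 species, ln S = 2.197225, so J = 1.668207/2.197225 = 0.759234, i.e. 0.7592 to 4 decimal places.

0.7592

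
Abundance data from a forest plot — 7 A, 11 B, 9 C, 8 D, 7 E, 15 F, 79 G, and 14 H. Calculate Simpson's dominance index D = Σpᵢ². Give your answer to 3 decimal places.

0.312

Total N = 7+11+9+8+7+15+79+14 = 150, so the proportions are 0.04667, 0.07333, 0.06, 0.05333, 0.04667, 0.1, 0.52667, 0.09333 (working shown to 5 dp, full precision carried).
D = 0.04667² + 0.07333² + 0.06² + 0.05333² + 0.04667² + 0.1² + 0.52667² + 0.09333² = 0.00218 + 0.00538 + 0.00360 + 0.00284 + 0.00218 + 0.01000 + 0.27738 + 0.00871 = 0.31227.
To 3 decimal places, D = 0.312.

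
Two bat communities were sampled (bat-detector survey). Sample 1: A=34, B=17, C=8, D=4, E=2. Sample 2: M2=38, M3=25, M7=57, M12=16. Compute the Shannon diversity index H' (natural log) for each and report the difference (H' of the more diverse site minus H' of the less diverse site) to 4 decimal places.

Sample 1: N=65, proportions 0.523077, 0.261538, 0.123077, 0.061538, 0.030769, giving H' = 1.226266 (working shown to 6 dp, full precision carried).
Sample 2: N=136, proportions 0.279412, 0.183824, 0.419118, 0.117647, giving H' = 1.283864.
Difference = |1.226266 − 1.283864| = 0.057598, i.e. 0.0576 to 4 decimal places.

0.0576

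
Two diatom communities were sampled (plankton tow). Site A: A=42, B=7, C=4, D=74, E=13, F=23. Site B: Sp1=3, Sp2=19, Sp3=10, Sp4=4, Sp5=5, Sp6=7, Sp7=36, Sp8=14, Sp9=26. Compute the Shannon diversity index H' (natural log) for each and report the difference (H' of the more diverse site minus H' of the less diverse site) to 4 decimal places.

0.5038

Site A: N=163, proportions 0.2576687, 0.0429448, 0.0245399, 0.4539877, 0.0797546, 0.1411043, giving H' = 1.4120925 (working shown to 7 dp, full precision carried).
Site B: N=124, proportions 0.0241935, 0.1532258, 0.0806452, 0.0322581, 0.0403226, 0.0564516, 0.2903226, 0.1129032, 0.2096774, giving H' = 1.9158964.
Difference = |1.4120925 − 1.9158964| = 0.5038039, i.e. 0.5038 to 4 decimal places.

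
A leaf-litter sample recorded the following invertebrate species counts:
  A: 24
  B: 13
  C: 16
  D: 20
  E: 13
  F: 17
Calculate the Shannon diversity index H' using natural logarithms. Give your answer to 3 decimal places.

Total N = 24+13+16+20+13+17 = 103, so the proportions are 0.23301, 0.12621, 0.15534, 0.19417, 0.12621, 0.16505 (working shown to 5 dp, full precision carried).
Each pᵢ ln pᵢ term: 0.23301×(-1.45668)=-0.33942, 0.12621×(-2.06978)=-0.26123, 0.15534×(-1.86214)=-0.28926, 0.19417×(-1.63900)=-0.31825, 0.12621×(-2.06978)=-0.26123, 0.16505×(-1.80152)=-0.29734.
Sum = -1.76674, so H' = 1.767.

1.767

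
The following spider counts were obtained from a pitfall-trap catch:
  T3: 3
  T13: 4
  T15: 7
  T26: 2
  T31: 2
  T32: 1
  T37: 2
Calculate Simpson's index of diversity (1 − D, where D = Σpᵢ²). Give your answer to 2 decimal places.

Total N = 3+4+7+2+2+1+2 = 21, so the proportions are 0.1429, 0.1905, 0.3333, 0.0952, 0.0952, 0.0476, 0.0952 (working shown to 4 dp, full precision carried).
D = 0.1429² + 0.1905² + 0.3333² + 0.0952² + 0.0952² + 0.0476² + 0.0952² = 0.0204 + 0.0363 + 0.1111 + 0.0091 + 0.0091 + 0.0023 + 0.0091 = 0.1973.
So 1 − D = 0.8027, i.e. 0.80 to 2 decimal places.

0.80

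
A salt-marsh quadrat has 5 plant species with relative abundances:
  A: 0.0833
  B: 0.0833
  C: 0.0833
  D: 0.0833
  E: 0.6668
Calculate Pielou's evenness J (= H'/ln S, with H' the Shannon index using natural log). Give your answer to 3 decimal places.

0.682

H' = −Σ pᵢ ln pᵢ = −((-0.20703) + (-0.20703) + (-0.20703) + (-0.20703) + (-0.27023)) = 1.09833 (working shown to 5 dp, full precision carried).
With S = 5 species, ln S = 1.60944, so J = 1.09833/1.60944 = 0.68243, i.e. 0.682 to 3 decimal places.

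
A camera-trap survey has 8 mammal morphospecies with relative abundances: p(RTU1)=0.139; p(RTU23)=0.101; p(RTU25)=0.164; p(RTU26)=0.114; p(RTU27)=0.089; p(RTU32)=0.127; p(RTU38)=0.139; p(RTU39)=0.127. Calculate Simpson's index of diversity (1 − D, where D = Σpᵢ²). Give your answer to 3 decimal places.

0.871

D = 0.139² + 0.101² + 0.164² + 0.114² + 0.089² + 0.127² + 0.139² + 0.127² = 0.01932 + 0.01020 + 0.02690 + 0.01300 + 0.00792 + 0.01613 + 0.01932 + 0.01613 = 0.12891 (working shown to 5 dp, full precision carried).
So 1 − D = 0.87109, i.e. 0.871 to 3 decimal places.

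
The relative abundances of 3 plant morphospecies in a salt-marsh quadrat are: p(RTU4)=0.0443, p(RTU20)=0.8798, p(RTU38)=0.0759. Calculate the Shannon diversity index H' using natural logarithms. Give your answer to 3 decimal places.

Each pᵢ ln pᵢ term (working shown to 5 dp, full precision carried): 0.0443×(-3.11677)=-0.13807, 0.8798×(-0.12806)=-0.11267, 0.0759×(-2.57834)=-0.19570.
Sum = -0.44644, so H' = 0.446.

0.446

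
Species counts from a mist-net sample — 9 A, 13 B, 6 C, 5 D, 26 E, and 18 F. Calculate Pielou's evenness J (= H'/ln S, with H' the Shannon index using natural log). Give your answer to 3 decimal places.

Total N = 9+13+6+5+26+18 = 77, so the proportions are 0.11688, 0.16883, 0.07792, 0.06494, 0.33766, 0.23377 (working shown to 5 dp, full precision carried).
H' = −Σ pᵢ ln pᵢ = −((-0.25090) + (-0.30033) + (-0.19886) + (-0.17756) + (-0.36660) + (-0.33976)) = 1.63401.
With S = 6 species, ln S = 1.79176, so J = 1.63401/1.79176 = 0.91196, i.e. 0.912 to 3 decimal places.

0.912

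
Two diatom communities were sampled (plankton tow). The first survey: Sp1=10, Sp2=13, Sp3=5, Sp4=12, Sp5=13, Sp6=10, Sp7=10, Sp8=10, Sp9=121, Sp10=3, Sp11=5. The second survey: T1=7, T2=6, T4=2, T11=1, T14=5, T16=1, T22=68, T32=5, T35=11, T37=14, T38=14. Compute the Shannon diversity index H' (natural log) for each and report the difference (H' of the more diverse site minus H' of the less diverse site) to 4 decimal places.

0.0577

The first survey: N=212, proportions 0.04716981, 0.06132075, 0.02358491, 0.05660377, 0.06132075, 0.04716981, 0.04716981, 0.04716981, 0.57075472, 0.01415094, 0.02358491, giving H' = 1.63822854 (working shown to 8 dp, full precision carried).
The second survey: N=134, proportions 0.05223881, 0.04477612, 0.01492537, 0.00746269, 0.03731343, 0.00746269, 0.50746269, 0.03731343, 0.08208955, 0.10447761, 0.10447761, giving H' = 1.69597727.
Difference = |1.63822854 − 1.69597727| = 0.05774873, i.e. 0.0577 to 4 decimal places.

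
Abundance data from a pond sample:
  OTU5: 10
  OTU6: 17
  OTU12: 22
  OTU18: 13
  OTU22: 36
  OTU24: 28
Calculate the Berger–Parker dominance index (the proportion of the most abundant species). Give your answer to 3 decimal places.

0.286

Total N = 10+17+22+13+36+28 = 126, so the proportions are 0.07937, 0.13492, 0.1746, 0.10317, 0.28571, 0.22222 (working shown to 5 dp, full precision carried).
The largest proportion is 0.28571, i.e. d = 0.286 to 3 decimal places.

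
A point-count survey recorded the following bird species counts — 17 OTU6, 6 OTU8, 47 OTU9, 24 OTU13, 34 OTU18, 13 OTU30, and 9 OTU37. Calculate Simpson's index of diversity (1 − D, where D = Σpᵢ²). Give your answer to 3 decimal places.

Total N = 17+6+47+24+34+13+9 = 150, so the proportions are 0.11333, 0.04, 0.31333, 0.16, 0.22667, 0.08667, 0.06 (working shown to 5 dp, full precision carried).
D = 0.11333² + 0.04² + 0.31333² + 0.16² + 0.22667² + 0.08667² + 0.06² = 0.01284 + 0.00160 + 0.09818 + 0.02560 + 0.05138 + 0.00751 + 0.00360 = 0.20071.
So 1 − D = 0.79929, i.e. 0.799 to 3 decimal places.

0.799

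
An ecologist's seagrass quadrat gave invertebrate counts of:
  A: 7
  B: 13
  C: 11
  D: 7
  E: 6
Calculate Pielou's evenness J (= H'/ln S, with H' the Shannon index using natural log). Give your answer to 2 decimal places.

Total N = 7+13+11+7+6 = 44, so the proportions are 0.1591, 0.2955, 0.25, 0.1591, 0.1364 (working shown to 4 dp, full precision carried).
H' = −Σ pᵢ ln pᵢ = −((-0.2925) + (-0.3602) + (-0.3466) + (-0.2925) + (-0.2717)) = 1.5634.
With S = 5 species, ln S = 1.6094, so J = 1.5634/1.6094 = 0.9714, i.e. 0.97 to 2 decimal places.

0.97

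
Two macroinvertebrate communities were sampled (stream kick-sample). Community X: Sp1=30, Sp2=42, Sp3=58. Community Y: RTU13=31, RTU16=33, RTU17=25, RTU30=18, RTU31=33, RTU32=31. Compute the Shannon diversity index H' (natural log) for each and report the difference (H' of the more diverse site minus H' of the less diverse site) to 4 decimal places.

Community X: N=130, proportions 0.2307692, 0.3230769, 0.4461538, giving H' = 1.0635057 (working shown to 7 dp, full precision carried).
Community Y: N=171, proportions 0.1812865, 0.1929825, 0.1461988, 0.1052632, 0.1929825, 0.1812865, giving H' = 1.7722174.
Difference = |1.0635057 − 1.7722174| = 0.7087117, i.e. 0.7087 to 4 decimal places.

0.7087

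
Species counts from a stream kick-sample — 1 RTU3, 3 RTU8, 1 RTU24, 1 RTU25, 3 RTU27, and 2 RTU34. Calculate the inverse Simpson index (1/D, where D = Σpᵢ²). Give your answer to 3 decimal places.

Total N = 1+3+1+1+3+2 = 11, so the proportions are 0.0909091, 0.2727273, 0.0909091, 0.0909091, 0.2727273, 0.1818182 (working shown to 7 dp, full precision carried).
D = 0.0909091² + 0.2727273² + 0.0909091² + 0.0909091² + 0.2727273² + 0.1818182² = 0.0082645 + 0.0743802 + 0.0082645 + 0.0082645 + 0.0743802 + 0.0330579 = 0.2066116.
So 1/D = 4.84000, i.e. 4.840 to 3 decimal places.

4.840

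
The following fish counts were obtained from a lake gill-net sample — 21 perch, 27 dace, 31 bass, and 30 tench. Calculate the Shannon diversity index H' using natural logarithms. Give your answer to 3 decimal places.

Total N = 21+27+31+30 = 109, so the proportions are 0.19266, 0.24771, 0.2844, 0.27523 (working shown to 5 dp, full precision carried).
Each pᵢ ln pᵢ term: 0.19266×(-1.64683)=-0.31728, 0.24771×(-1.39551)=-0.34568, 0.2844×(-1.25736)=-0.35760, 0.27523×(-1.29015)=-0.35509.
Sum = -1.37564, so H' = 1.376.

1.376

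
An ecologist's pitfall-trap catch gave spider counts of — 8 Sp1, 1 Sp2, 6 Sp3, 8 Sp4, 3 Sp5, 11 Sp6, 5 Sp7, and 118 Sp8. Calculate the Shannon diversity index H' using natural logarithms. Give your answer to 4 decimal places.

1.0459

Total N = 8+1+6+8+3+11+5+118 = 160, so the proportions are 0.05, 0.00625, 0.0375, 0.05, 0.01875, 0.06875, 0.03125, 0.7375 (working shown to 6 dp, full precision carried).
Each pᵢ ln pᵢ term: 0.05×(-2.995732)=-0.149787, 0.00625×(-5.075174)=-0.031720, 0.0375×(-3.283414)=-0.123128, 0.05×(-2.995732)=-0.149787, 0.01875×(-3.976562)=-0.074561, 0.06875×(-2.677279)=-0.184063, 0.03125×(-3.465736)=-0.108304, 0.7375×(-0.304489)=-0.224561.
Sum = -1.045910, so H' = 1.0459.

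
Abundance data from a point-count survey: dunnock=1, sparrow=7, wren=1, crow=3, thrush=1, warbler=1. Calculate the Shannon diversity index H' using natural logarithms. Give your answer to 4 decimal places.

Total N = 1+7+1+3+1+1 = 14, so the proportions are 0.071429, 0.5, 0.071429, 0.214286, 0.071429, 0.071429 (working shown to 6 dp, full precision carried).
Each pᵢ ln pᵢ term: 0.071429×(-2.639057)=-0.188504, 0.5×(-0.693147)=-0.346574, 0.071429×(-2.639057)=-0.188504, 0.214286×(-1.540445)=-0.330095, 0.071429×(-2.639057)=-0.188504, 0.071429×(-2.639057)=-0.188504.
Sum = -1.430685, so H' = 1.4307.

1.4307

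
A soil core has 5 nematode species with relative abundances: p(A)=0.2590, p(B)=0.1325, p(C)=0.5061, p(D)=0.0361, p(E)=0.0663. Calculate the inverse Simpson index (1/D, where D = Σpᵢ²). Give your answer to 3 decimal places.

D = 0.259² + 0.1325² + 0.5061² + 0.0361² + 0.0663² = 0.067081 + 0.017556 + 0.256137 + 0.001303 + 0.004396 = 0.346473 (working shown to 6 dp, full precision carried).
So 1/D = 2.88622, i.e. 2.886 to 3 decimal places.

2.886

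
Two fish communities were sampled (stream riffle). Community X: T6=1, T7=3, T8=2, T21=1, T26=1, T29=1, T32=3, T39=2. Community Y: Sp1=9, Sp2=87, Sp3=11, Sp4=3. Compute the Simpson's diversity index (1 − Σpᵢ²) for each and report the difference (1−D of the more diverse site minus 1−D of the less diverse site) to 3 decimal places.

0.490

Community X: N=14, proportions 0.071429, 0.214286, 0.142857, 0.071429, 0.071429, 0.071429, 0.214286, 0.142857, giving 1−D = 0.846939 (working shown to 6 dp, full precision carried).
Community Y: N=110, proportions 0.081818, 0.790909, 0.1, 0.027273, giving 1−D = 0.357025.
Difference = |0.846939 − 0.357025| = 0.489914, i.e. 0.490 to 3 decimal places.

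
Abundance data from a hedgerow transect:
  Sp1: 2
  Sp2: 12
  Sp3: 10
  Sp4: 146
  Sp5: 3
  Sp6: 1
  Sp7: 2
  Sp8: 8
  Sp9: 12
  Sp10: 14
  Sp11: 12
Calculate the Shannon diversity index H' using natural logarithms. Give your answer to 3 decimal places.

1.350

Total N = 2+12+10+146+3+1+2+8+12+14+12 = 222, so the proportions are 0.00901, 0.05405, 0.04505, 0.65766, 0.01351, 0.0045, 0.00901, 0.03604, 0.05405, 0.06306, 0.05405 (working shown to 5 dp, full precision carried).
Each pᵢ ln pᵢ term: 0.00901×(-4.70953)=-0.04243, 0.05405×(-2.91777)=-0.15772, 0.04505×(-3.10009)=-0.13964, 0.65766×(-0.41907)=-0.27561, 0.01351×(-4.30407)=-0.05816, 0.0045×(-5.40268)=-0.02434, 0.00901×(-4.70953)=-0.04243, 0.03604×(-3.32324)=-0.11976, 0.05405×(-2.91777)=-0.15772, 0.06306×(-2.76362)=-0.17428, 0.05405×(-2.91777)=-0.15772.
Sum = -1.34980, so H' = 1.350.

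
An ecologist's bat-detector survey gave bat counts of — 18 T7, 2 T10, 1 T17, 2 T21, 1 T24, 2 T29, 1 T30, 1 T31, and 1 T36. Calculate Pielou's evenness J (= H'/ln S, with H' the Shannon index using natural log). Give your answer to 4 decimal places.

0.6508

Total N = 18+2+1+2+1+2+1+1+1 = 29, so the proportions are 0.62069, 0.068966, 0.034483, 0.068966, 0.034483, 0.068966, 0.034483, 0.034483, 0.034483 (working shown to 6 dp, full precision carried).
H' = −Σ pᵢ ln pᵢ = −((-0.296022) + (-0.184424) + (-0.116114) + (-0.184424) + (-0.116114) + (-0.184424) + (-0.116114) + (-0.116114) + (-0.116114)) = 1.429862.
With S = 9 species, ln S = 2.197225, so J = 1.429862/2.197225 = 0.650758, i.e. 0.6508 to 4 decimal places.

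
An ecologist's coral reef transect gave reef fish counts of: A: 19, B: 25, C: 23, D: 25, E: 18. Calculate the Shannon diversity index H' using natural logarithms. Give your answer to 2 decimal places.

Total N = 19+25+23+25+18 = 110, so the proportions are 0.1727, 0.2273, 0.2091, 0.2273, 0.1636 (working shown to 4 dp, full precision carried).
Each pᵢ ln pᵢ term: 0.1727×(-1.7560)=-0.3033, 0.2273×(-1.4816)=-0.3367, 0.2091×(-1.5650)=-0.3272, 0.2273×(-1.4816)=-0.3367, 0.1636×(-1.8101)=-0.2962.
Sum = -1.6002, so H' = 1.60.

1.60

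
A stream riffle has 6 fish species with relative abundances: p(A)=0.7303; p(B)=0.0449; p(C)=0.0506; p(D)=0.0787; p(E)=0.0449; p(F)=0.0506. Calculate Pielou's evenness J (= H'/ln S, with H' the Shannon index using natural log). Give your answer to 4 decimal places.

0.5638

H' = −Σ pᵢ ln pᵢ = −((-0.229533) + (-0.139339) + (-0.150980) + (-0.200064) + (-0.139339) + (-0.150980)) = 1.010236 (working shown to 6 dp, full precision carried).
With S = 6 species, ln S = 1.791759, so J = 1.010236/1.791759 = 0.563824, i.e. 0.5638 to 4 decimal places.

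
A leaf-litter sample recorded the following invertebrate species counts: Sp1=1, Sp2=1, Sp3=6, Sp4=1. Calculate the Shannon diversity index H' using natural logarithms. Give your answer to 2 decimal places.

1.00

Total N = 1+1+6+1 = 9, so the proportions are 0.1111, 0.1111, 0.6667, 0.1111 (working shown to 4 dp, full precision carried).
Each pᵢ ln pᵢ term: 0.1111×(-2.1972)=-0.2441, 0.1111×(-2.1972)=-0.2441, 0.6667×(-0.4055)=-0.2703, 0.1111×(-2.1972)=-0.2441.
Sum = -1.0027, so H' = 1.00.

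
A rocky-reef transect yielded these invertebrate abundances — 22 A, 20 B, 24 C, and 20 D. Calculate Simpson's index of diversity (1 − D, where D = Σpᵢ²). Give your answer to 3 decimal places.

Total N = 22+20+24+20 = 86, so the proportions are 0.25581, 0.23256, 0.27907, 0.23256 (working shown to 5 dp, full precision carried).
D = 0.25581² + 0.23256² + 0.27907² + 0.23256² = 0.06544 + 0.05408 + 0.07788 + 0.05408 = 0.25149.
So 1 − D = 0.74851, i.e. 0.749 to 3 decimal places.

0.749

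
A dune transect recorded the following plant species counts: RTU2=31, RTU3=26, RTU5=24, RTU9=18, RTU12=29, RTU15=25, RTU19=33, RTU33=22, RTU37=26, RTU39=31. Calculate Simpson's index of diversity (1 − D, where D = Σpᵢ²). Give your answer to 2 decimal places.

0.90

Total N = 31+26+24+18+29+25+33+22+26+31 = 265, so the proportions are 0.117, 0.0981, 0.0906, 0.0679, 0.1094, 0.0943, 0.1245, 0.083, 0.0981, 0.117 (working shown to 4 dp, full precision carried).
D = 0.117² + 0.0981² + 0.0906² + 0.0679² + 0.1094² + 0.0943² + 0.1245² + 0.083² + 0.0981² + 0.117² = 0.0137 + 0.0096 + 0.0082 + 0.0046 + 0.0120 + 0.0089 + 0.0155 + 0.0069 + 0.0096 + 0.0137 = 0.1027.
So 1 − D = 0.8973, i.e. 0.90 to 2 decimal places.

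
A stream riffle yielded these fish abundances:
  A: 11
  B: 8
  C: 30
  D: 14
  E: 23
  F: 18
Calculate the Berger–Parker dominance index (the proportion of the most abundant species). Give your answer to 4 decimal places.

Total N = 11+8+30+14+23+18 = 104, so the proportions are 0.105769, 0.076923, 0.288462, 0.134615, 0.221154, 0.173077 (working shown to 6 dp, full precision carried).
The largest proportion is 0.288462, i.e. d = 0.2885 to 4 decimal places.

0.2885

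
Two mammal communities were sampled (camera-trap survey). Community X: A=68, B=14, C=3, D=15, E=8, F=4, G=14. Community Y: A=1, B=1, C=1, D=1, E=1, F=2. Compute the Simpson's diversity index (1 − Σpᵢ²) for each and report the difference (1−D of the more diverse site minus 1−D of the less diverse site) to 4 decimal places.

Community X: N=126, proportions 0.5396825, 0.1111111, 0.0238095, 0.1190476, 0.0634921, 0.031746, 0.1111111, giving 1−D = 0.6642731 (working shown to 7 dp, full precision carried).
Community Y: N=7, proportions 0.1428571, 0.1428571, 0.1428571, 0.1428571, 0.1428571, 0.2857143, giving 1−D = 0.8163265.
Difference = |0.6642731 − 0.8163265| = 0.1520534, i.e. 0.1521 to 4 decimal places.

0.1521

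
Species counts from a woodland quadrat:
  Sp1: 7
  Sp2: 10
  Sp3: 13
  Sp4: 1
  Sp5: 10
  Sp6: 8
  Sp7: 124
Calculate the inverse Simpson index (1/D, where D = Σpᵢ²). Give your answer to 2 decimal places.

1.89

Total N = 7+10+13+1+10+8+124 = 173, so the proportions are 0.04046, 0.0578, 0.07514, 0.00578, 0.0578, 0.04624, 0.71676 (working shown to 5 dp, full precision carried).
D = 0.04046² + 0.0578² + 0.07514² + 0.00578² + 0.0578² + 0.04624² + 0.71676² = 0.00164 + 0.00334 + 0.00565 + 0.00003 + 0.00334 + 0.00214 + 0.51375 = 0.52989.
So 1/D = 1.8872, i.e. 1.89 to 2 decimal places.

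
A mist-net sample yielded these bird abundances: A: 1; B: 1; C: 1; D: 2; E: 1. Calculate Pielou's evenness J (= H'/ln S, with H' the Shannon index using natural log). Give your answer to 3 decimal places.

0.970

Total N = 1+1+1+2+1 = 6, so the proportions are 0.16667, 0.16667, 0.16667, 0.33333, 0.16667 (working shown to 5 dp, full precision carried).
H' = −Σ pᵢ ln pᵢ = −((-0.29863) + (-0.29863) + (-0.29863) + (-0.36620) + (-0.29863)) = 1.56071.
With S = 5 species, ln S = 1.60944, so J = 1.56071/1.60944 = 0.96972, i.e. 0.970 to 3 decimal places.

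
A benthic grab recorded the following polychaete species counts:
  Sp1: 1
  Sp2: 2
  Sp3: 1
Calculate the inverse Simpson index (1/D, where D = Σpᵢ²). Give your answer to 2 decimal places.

2.67

Total N = 1+2+1 = 4, so the proportions are 0.25, 0.5, 0.25 (working shown to 5 dp, full precision carried).
D = 0.25² + 0.5² + 0.25² = 0.06250 + 0.25000 + 0.06250 = 0.37500.
So 1/D = 2.6667, i.e. 2.67 to 2 decimal places.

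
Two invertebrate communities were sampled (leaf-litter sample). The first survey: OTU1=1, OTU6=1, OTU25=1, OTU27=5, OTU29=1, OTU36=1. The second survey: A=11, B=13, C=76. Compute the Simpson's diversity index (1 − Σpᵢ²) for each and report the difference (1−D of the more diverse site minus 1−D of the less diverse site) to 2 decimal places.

The first survey: N=10, proportions 0.1, 0.1, 0.1, 0.5, 0.1, 0.1, giving 1−D = 0.7000 (working shown to 4 dp, full precision carried).
The second survey: N=100, proportions 0.11, 0.13, 0.76, giving 1−D = 0.3934.
Difference = |0.7000 − 0.3934| = 0.3066, i.e. 0.31 to 2 decimal places.

0.31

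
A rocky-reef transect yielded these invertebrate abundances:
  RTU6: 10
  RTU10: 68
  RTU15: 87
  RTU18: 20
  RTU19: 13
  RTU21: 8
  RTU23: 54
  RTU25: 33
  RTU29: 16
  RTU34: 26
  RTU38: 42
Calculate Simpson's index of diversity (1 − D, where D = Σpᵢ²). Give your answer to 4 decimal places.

0.8619

Total N = 10+68+87+20+13+8+54+33+16+26+42 = 377, so the proportions are 0.026525, 0.180371, 0.230769, 0.05305, 0.034483, 0.02122, 0.143236, 0.087533, 0.04244, 0.068966, 0.111406 (working shown to 6 dp, full precision carried).
D = 0.026525² + 0.180371² + 0.230769² + 0.05305² + 0.034483² + 0.02122² + 0.143236² + 0.087533² + 0.04244² + 0.068966² + 0.111406² = 0.000704 + 0.032534 + 0.053254 + 0.002814 + 0.001189 + 0.000450 + 0.020517 + 0.007662 + 0.001801 + 0.004756 + 0.012411 = 0.138093.
So 1 − D = 0.861907, i.e. 0.8619 to 4 decimal places.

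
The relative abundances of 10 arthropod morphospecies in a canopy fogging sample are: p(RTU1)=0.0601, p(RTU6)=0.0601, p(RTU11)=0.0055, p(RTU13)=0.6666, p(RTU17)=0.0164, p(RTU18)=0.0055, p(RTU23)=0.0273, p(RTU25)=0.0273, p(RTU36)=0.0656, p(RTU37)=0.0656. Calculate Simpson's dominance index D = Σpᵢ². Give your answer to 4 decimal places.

0.4620

D = 0.0601² + 0.0601² + 0.0055² + 0.6666² + 0.0164² + 0.0055² + 0.0273² + 0.0273² + 0.0656² + 0.0656² = 0.003612 + 0.003612 + 0.000030 + 0.444356 + 0.000269 + 0.000030 + 0.000745 + 0.000745 + 0.004303 + 0.004303 = 0.462006 (working shown to 6 dp, full precision carried).
To 4 decimal places, D = 0.4620.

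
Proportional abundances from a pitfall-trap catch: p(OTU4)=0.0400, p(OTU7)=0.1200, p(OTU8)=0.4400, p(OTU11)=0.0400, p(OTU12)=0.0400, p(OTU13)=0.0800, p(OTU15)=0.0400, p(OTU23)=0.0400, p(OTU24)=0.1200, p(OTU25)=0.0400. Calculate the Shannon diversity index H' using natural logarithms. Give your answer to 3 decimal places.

Each pᵢ ln pᵢ term (working shown to 5 dp, full precision carried): 0.04×(-3.21888)=-0.12876, 0.12×(-2.12026)=-0.25443, 0.44×(-0.82098)=-0.36123, 0.04×(-3.21888)=-0.12876, 0.04×(-3.21888)=-0.12876, 0.08×(-2.52573)=-0.20206, 0.04×(-3.21888)=-0.12876, 0.04×(-3.21888)=-0.12876, 0.12×(-2.12026)=-0.25443, 0.04×(-3.21888)=-0.12876.
Sum = -1.84468, so H' = 1.845.

1.845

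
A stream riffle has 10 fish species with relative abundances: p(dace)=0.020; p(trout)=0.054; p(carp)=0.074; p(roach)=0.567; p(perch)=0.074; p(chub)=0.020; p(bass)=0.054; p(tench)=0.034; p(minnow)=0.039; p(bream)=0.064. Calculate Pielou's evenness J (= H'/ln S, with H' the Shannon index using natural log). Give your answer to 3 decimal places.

0.693

H' = −Σ pᵢ ln pᵢ = −((-0.07824) + (-0.15761) + (-0.19267) + (-0.32171) + (-0.19267) + (-0.07824) + (-0.15761) + (-0.11497) + (-0.12652) + (-0.17593)) = 1.59619 (working shown to 5 dp, full precision carried).
With S = 10 species, ln S = 2.30259, so J = 1.59619/2.30259 = 0.69322, i.e. 0.693 to 3 decimal places.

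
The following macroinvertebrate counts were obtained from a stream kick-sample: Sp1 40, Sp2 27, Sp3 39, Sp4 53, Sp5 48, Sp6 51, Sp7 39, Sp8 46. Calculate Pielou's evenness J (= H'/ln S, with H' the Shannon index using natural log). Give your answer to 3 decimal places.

Total N = 40+27+39+53+48+51+39+46 = 343, so the proportions are 0.11662, 0.07872, 0.1137, 0.15452, 0.13994, 0.14869, 0.1137, 0.13411 (working shown to 5 dp, full precision carried).
H' = −Σ pᵢ ln pᵢ = −((-0.25059) + (-0.20009) + (-0.24721) + (-0.28855) + (-0.27520) + (-0.28339) + (-0.24721) + (-0.26944)) = 2.06168.
With S = 8 species, ln S = 2.07944, so J = 2.06168/2.07944 = 0.99146, i.e. 0.991 to 3 decimal places.

0.991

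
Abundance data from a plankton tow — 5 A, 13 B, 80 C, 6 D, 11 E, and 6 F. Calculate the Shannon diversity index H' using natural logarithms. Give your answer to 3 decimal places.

1.161

Total N = 5+13+80+6+11+6 = 121, so the proportions are 0.04132, 0.10744, 0.66116, 0.04959, 0.09091, 0.04959 (working shown to 5 dp, full precision carried).
Each pᵢ ln pᵢ term: 0.04132×(-3.18635)=-0.13167, 0.10744×(-2.23084)=-0.23968, 0.66116×(-0.41376)=-0.27356, 0.04959×(-3.00403)=-0.14896, 0.09091×(-2.39790)=-0.21799, 0.04959×(-3.00403)=-0.14896.
Sum = -1.16082, so H' = 1.161.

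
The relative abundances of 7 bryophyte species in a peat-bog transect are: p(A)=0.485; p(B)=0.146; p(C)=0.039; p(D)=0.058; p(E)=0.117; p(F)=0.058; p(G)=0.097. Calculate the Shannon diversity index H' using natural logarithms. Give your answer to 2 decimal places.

1.57

Each pᵢ ln pᵢ term (working shown to 4 dp, full precision carried): 0.485×(-0.7236)=-0.3509, 0.146×(-1.9241)=-0.2809, 0.039×(-3.2442)=-0.1265, 0.058×(-2.8473)=-0.1651, 0.117×(-2.1456)=-0.2510, 0.058×(-2.8473)=-0.1651, 0.097×(-2.3330)=-0.2263.
Sum = -1.5660, so H' = 1.57.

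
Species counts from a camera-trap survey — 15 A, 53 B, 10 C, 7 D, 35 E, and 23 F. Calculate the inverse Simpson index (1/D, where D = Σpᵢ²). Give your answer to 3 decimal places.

Total N = 15+53+10+7+35+23 = 143, so the proportions are 0.1048951, 0.3706294, 0.0699301, 0.048951, 0.2447552, 0.1608392 (working shown to 7 dp, full precision carried).
D = 0.1048951² + 0.3706294² + 0.0699301² + 0.048951² + 0.2447552² + 0.1608392² = 0.0110030 + 0.1373661 + 0.0048902 + 0.0023962 + 0.0599051 + 0.0258692 = 0.2414299.
So 1/D = 4.14199, i.e. 4.142 to 3 decimal places.

4.142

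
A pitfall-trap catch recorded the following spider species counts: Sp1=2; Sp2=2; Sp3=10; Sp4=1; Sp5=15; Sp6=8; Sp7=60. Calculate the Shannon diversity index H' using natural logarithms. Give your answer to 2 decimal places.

1.23

Total N = 2+2+10+1+15+8+60 = 98, so the proportions are 0.0204, 0.0204, 0.102, 0.0102, 0.1531, 0.0816, 0.6122 (working shown to 4 dp, full precision carried).
Each pᵢ ln pᵢ term: 0.0204×(-3.8918)=-0.0794, 0.0204×(-3.8918)=-0.0794, 0.102×(-2.2824)=-0.2329, 0.0102×(-4.5850)=-0.0468, 0.1531×(-1.8769)=-0.2873, 0.0816×(-2.5055)=-0.2045, 0.6122×(-0.4906)=-0.3004.
Sum = -1.2307, so H' = 1.23.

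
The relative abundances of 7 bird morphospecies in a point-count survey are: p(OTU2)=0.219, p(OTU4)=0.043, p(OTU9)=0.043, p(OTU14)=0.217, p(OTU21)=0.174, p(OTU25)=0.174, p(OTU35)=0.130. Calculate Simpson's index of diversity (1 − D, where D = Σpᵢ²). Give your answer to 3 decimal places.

0.824

D = 0.219² + 0.043² + 0.043² + 0.217² + 0.174² + 0.174² + 0.13² = 0.04796 + 0.00185 + 0.00185 + 0.04709 + 0.03028 + 0.03028 + 0.01690 = 0.17620 (working shown to 5 dp, full precision carried).
So 1 − D = 0.82380, i.e. 0.824 to 3 decimal places.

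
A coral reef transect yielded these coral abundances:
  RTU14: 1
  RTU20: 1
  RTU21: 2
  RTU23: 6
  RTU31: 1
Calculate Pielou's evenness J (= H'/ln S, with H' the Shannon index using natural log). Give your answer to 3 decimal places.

0.804

Total N = 1+1+2+6+1 = 11, so the proportions are 0.09091, 0.09091, 0.18182, 0.54545, 0.09091 (working shown to 5 dp, full precision carried).
H' = −Σ pᵢ ln pᵢ = −((-0.21799) + (-0.21799) + (-0.30995) + (-0.33062) + (-0.21799)) = 1.29455.
With S = 5 species, ln S = 1.60944, so J = 1.29455/1.60944 = 0.80435, i.e. 0.804 to 3 decimal places.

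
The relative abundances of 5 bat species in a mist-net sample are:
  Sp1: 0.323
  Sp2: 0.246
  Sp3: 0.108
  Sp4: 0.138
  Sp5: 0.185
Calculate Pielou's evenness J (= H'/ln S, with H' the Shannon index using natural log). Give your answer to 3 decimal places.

H' = −Σ pᵢ ln pᵢ = −((-0.36502) + (-0.34500) + (-0.24037) + (-0.27331) + (-0.31217)) = 1.53587 (working shown to 5 dp, full precision carried).
With S = 5 species, ln S = 1.60944, so J = 1.53587/1.60944 = 0.95429, i.e. 0.954 to 3 decimal places.

0.954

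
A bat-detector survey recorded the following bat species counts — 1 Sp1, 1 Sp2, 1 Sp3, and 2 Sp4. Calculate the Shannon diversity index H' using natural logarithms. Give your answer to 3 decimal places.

Total N = 1+1+1+2 = 5, so the proportions are 0.2, 0.2, 0.2, 0.4 (working shown to 5 dp, full precision carried).
Each pᵢ ln pᵢ term: 0.2×(-1.60944)=-0.32189, 0.2×(-1.60944)=-0.32189, 0.2×(-1.60944)=-0.32189, 0.4×(-0.91629)=-0.36652.
Sum = -1.33218, so H' = 1.332.

1.332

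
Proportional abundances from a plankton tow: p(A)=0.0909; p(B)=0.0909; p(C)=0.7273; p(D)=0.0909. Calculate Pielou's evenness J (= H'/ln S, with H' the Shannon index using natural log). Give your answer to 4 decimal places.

0.6388

H' = −Σ pᵢ ln pᵢ = −((-0.217978) + (-0.217978) + (-0.231584) + (-0.217978)) = 0.885517 (working shown to 6 dp, full precision carried).
With S = 4 species, ln S = 1.386294, so J = 0.885517/1.386294 = 0.638766, i.e. 0.6388 to 4 decimal places.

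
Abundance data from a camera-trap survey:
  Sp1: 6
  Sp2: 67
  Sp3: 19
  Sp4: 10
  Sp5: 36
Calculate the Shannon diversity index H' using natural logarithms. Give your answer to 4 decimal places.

1.3009

Total N = 6+67+19+10+36 = 138, so the proportions are 0.043478, 0.485507, 0.137681, 0.072464, 0.26087 (working shown to 6 dp, full precision carried).
Each pᵢ ln pᵢ term: 0.043478×(-3.135494)=-0.136326, 0.485507×(-0.722561)=-0.350809, 0.137681×(-1.982815)=-0.272996, 0.072464×(-2.624669)=-0.190193, 0.26087×(-1.343735)=-0.350539.
Sum = -1.300864, so H' = 1.3009.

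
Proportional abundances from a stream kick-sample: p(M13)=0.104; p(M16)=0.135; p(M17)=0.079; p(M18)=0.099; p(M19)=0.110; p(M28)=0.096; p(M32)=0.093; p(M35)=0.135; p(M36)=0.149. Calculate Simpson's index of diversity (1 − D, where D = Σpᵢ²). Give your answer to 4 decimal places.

0.8845

D = 0.104² + 0.135² + 0.079² + 0.099² + 0.11² + 0.096² + 0.093² + 0.135² + 0.149² = 0.010816 + 0.018225 + 0.006241 + 0.009801 + 0.012100 + 0.009216 + 0.008649 + 0.018225 + 0.022201 = 0.115474 (working shown to 6 dp, full precision carried).
So 1 − D = 0.884526, i.e. 0.8845 to 4 decimal places.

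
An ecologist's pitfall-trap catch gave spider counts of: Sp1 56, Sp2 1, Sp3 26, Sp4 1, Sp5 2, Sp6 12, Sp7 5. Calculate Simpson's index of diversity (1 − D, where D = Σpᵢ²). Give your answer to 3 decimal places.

Total N = 56+1+26+1+2+12+5 = 103, so the proportions are 0.54369, 0.00971, 0.25243, 0.00971, 0.01942, 0.1165, 0.04854 (working shown to 5 dp, full precision carried).
D = 0.54369² + 0.00971² + 0.25243² + 0.00971² + 0.01942² + 0.1165² + 0.04854² = 0.29560 + 0.00009 + 0.06372 + 0.00009 + 0.00038 + 0.01357 + 0.00236 = 0.37581.
So 1 − D = 0.62419, i.e. 0.624 to 3 decimal places.

0.624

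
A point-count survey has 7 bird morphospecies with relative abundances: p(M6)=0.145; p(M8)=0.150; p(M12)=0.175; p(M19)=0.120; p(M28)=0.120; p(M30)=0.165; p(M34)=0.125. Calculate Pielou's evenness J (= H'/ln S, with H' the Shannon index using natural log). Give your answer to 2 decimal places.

0.99

H' = −Σ pᵢ ln pᵢ = −((-0.2800) + (-0.2846) + (-0.3050) + (-0.2544) + (-0.2544) + (-0.2973) + (-0.2599)) = 1.9357 (working shown to 4 dp, full precision carried).
With S = 7 species, ln S = 1.9459, so J = 1.9357/1.9459 = 0.9947, i.e. 0.99 to 2 decimal places.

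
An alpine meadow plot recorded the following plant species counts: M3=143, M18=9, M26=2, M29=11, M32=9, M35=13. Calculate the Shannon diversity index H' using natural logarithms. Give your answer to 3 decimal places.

0.898

Total N = 143+9+2+11+9+13 = 187, so the proportions are 0.76471, 0.04813, 0.0107, 0.05882, 0.04813, 0.06952 (working shown to 5 dp, full precision carried).
Each pᵢ ln pᵢ term: 0.76471×(-0.26826)=-0.20514, 0.04813×(-3.03388)=-0.14602, 0.0107×(-4.53796)=-0.04853, 0.05882×(-2.83321)=-0.16666, 0.04813×(-3.03388)=-0.14602, 0.06952×(-2.66616)=-0.18535.
Sum = -0.89772, so H' = 0.898.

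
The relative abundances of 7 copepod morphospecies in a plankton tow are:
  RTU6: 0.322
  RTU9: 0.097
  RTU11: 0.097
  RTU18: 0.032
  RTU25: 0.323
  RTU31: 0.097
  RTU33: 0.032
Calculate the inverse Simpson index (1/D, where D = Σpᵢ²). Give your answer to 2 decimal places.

D = 0.322² + 0.097² + 0.097² + 0.032² + 0.323² + 0.097² + 0.032² = 0.103684 + 0.009409 + 0.009409 + 0.001024 + 0.104329 + 0.009409 + 0.001024 = 0.238288 (working shown to 6 dp, full precision carried).
So 1/D = 4.1966, i.e. 4.20 to 2 decimal places.

4.20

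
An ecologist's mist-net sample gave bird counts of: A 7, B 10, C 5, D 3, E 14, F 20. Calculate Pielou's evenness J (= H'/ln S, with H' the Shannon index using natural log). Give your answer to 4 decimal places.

Total N = 7+10+5+3+14+20 = 59, so the proportions are 0.118644, 0.169492, 0.084746, 0.050847, 0.237288, 0.338983 (working shown to 6 dp, full precision carried).
H' = −Σ pᵢ ln pᵢ = −((-0.252905) + (-0.300839) + (-0.209161) + (-0.151471) + (-0.341334) + (-0.366714)) = 1.622424.
With S = 6 species, ln S = 1.791759, so J = 1.622424/1.791759 = 0.905492, i.e. 0.9055 to 4 decimal places.

0.9055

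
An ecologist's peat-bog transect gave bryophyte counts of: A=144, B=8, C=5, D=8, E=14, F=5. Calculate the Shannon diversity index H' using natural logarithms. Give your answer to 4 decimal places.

0.8564

Total N = 144+8+5+8+14+5 = 184, so the proportions are 0.782609, 0.043478, 0.027174, 0.043478, 0.076087, 0.027174 (working shown to 6 dp, full precision carried).
Each pᵢ ln pᵢ term: 0.782609×(-0.245122)=-0.191835, 0.043478×(-3.135494)=-0.136326, 0.027174×(-3.605498)=-0.097975, 0.043478×(-3.135494)=-0.136326, 0.076087×(-2.575878)=-0.195991, 0.027174×(-3.605498)=-0.097975.
Sum = -0.856428, so H' = 0.8564.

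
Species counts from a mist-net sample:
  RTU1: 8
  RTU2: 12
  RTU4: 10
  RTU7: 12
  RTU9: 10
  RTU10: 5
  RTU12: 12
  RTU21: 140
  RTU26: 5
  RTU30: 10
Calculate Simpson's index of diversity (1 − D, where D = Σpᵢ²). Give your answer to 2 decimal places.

0.59

Total N = 8+12+10+12+10+5+12+140+5+10 = 224, so the proportions are 0.0357, 0.0536, 0.0446, 0.0536, 0.0446, 0.0223, 0.0536, 0.625, 0.0223, 0.0446 (working shown to 4 dp, full precision carried).
D = 0.0357² + 0.0536² + 0.0446² + 0.0536² + 0.0446² + 0.0223² + 0.0536² + 0.625² + 0.0223² + 0.0446² = 0.0013 + 0.0029 + 0.0020 + 0.0029 + 0.0020 + 0.0005 + 0.0029 + 0.3906 + 0.0005 + 0.0020 = 0.4075.
So 1 − D = 0.5925, i.e. 0.59 to 2 decimal places.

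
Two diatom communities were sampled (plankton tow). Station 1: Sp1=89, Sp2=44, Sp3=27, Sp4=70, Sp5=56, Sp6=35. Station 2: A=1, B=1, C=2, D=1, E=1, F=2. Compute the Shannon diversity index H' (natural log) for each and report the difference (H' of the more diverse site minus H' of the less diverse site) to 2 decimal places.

Station 1: N=321, proportions 0.277259, 0.137072, 0.084112, 0.218069, 0.174455, 0.109034, giving H' = 1.714643 (working shown to 6 dp, full precision carried).
Station 2: N=8, proportions 0.125, 0.125, 0.25, 0.125, 0.125, 0.25, giving H' = 1.732868.
Difference = |1.714643 − 1.732868| = 0.018225, i.e. 0.02 to 2 decimal places.

0.02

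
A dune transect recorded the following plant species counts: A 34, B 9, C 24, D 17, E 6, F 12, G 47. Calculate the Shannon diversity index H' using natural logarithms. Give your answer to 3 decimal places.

1.745

Total N = 34+9+24+17+6+12+47 = 149, so the proportions are 0.22819, 0.0604, 0.16107, 0.11409, 0.04027, 0.08054, 0.31544 (working shown to 5 dp, full precision carried).
Each pᵢ ln pᵢ term: 0.22819×(-1.47759)=-0.33717, 0.0604×(-2.80672)=-0.16953, 0.16107×(-1.82589)=-0.29410, 0.11409×(-2.17073)=-0.24767, 0.04027×(-3.21219)=-0.12935, 0.08054×(-2.51904)=-0.20288, 0.31544×(-1.15380)=-0.36395.
Sum = -1.74465, so H' = 1.745.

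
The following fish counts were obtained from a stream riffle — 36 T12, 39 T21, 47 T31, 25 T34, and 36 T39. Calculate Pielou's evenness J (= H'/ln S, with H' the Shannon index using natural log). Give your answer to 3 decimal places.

Total N = 36+39+47+25+36 = 183, so the proportions are 0.19672, 0.21311, 0.25683, 0.13661, 0.19672 (working shown to 5 dp, full precision carried).
H' = −Σ pᵢ ln pᵢ = −((-0.31986) + (-0.32946) + (-0.34912) + (-0.27194) + (-0.31986)) = 1.59025.
With S = 5 species, ln S = 1.60944, so J = 1.59025/1.60944 = 0.98807, i.e. 0.988 to 3 decimal places.

0.988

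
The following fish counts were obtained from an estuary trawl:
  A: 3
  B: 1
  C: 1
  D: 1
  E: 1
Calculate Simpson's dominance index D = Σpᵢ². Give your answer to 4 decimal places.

Total N = 3+1+1+1+1 = 7, so the proportions are 0.428571, 0.142857, 0.142857, 0.142857, 0.142857 (working shown to 6 dp, full precision carried).
D = 0.428571² + 0.142857² + 0.142857² + 0.142857² + 0.142857² = 0.183673 + 0.020408 + 0.020408 + 0.020408 + 0.020408 = 0.265306.
To 4 decimal places, D = 0.2653.

0.2653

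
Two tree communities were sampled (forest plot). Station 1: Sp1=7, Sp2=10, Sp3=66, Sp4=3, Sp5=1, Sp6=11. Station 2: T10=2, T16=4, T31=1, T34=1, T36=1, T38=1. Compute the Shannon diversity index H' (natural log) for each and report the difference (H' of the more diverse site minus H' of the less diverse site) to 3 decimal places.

Station 1: N=98, proportions 0.07143, 0.10204, 0.67347, 0.03061, 0.0102, 0.11224, giving H' = 1.08663 (working shown to 5 dp, full precision carried).
Station 2: N=10, proportions 0.2, 0.4, 0.1, 0.1, 0.1, 0.1, giving H' = 1.60944.
Difference = |1.08663 − 1.60944| = 0.52281, i.e. 0.523 to 3 decimal places.

0.523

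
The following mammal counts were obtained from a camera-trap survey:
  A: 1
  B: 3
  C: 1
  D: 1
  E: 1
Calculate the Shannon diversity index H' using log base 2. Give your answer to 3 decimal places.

2.128

Total N = 1+3+1+1+1 = 7, so the proportions are 0.14286, 0.42857, 0.14286, 0.14286, 0.14286 (working shown to 5 dp, full precision carried).
Each pᵢ log₂ pᵢ term: 0.14286×(-2.80735)=-0.40105, 0.42857×(-1.22239)=-0.52388, 0.14286×(-2.80735)=-0.40105, 0.14286×(-2.80735)=-0.40105, 0.14286×(-2.80735)=-0.40105.
Sum = -2.12809, so H' = 2.128.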